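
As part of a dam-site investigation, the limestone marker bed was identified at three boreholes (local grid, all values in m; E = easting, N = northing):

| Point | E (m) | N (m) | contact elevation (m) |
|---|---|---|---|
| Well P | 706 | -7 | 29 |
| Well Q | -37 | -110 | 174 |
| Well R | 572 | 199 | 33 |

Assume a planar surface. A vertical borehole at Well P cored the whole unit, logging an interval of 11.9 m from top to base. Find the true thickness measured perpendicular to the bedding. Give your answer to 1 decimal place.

Two edge vectors: Well P→Well Q = (-743, -103, 145), Well P→Well R = (-134, 206, 4).
Normal n = (Well P→Well Q) × (Well P→Well R) = (-30282, -16458, -166860).
So ∂z/∂E = −n_x/n_z = −0.18148 and ∂z/∂N = −n_y/n_z = −0.09863.
|∇z| = √(a²+b²) = 0.20655, so dip δ = arctan(0.20655) = 11.67°.
True thickness = vertical thickness × cos δ = 11.9 × cos 11.67° = 11.7 m.

11.7 m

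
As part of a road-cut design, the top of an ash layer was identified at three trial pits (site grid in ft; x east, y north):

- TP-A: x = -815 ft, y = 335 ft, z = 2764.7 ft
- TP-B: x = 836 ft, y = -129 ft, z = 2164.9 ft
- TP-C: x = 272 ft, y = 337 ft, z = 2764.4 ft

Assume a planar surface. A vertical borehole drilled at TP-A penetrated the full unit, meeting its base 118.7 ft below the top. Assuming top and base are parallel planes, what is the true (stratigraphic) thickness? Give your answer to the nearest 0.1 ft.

73.0 ft

Let the plane be z = a·x + b·y + c.
TP-B−TP-A: 1651a − 464b = −599.8;  TP-C−TP-A: 1087a + 2b = −0.3.
Solving gives a = −0.00264, b = 1.28329.
|∇z| = √(a²+b²) = 1.28329, so dip δ = arctan(1.28329) = 52.07°.
True thickness = vertical thickness × cos δ = 118.7 × cos 52.07° = 73.0 ft.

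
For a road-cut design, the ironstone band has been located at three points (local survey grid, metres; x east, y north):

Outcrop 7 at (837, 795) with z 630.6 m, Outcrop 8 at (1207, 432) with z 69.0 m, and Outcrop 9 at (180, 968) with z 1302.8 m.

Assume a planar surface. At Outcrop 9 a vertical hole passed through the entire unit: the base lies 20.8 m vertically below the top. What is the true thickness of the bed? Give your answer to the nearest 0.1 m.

14.1 m

Let the plane be z = a·x + b·y + c.
Outcrop 8−Outcrop 7: 370a − 363b = −561.6;  Outcrop 9−Outcrop 7: −657a + 173b = 672.2.
Solving gives a = −0.84165, b = 0.68923.
|∇z| = √(a²+b²) = 1.08785, so dip δ = arctan(1.08785) = 47.41°.
True thickness = vertical thickness × cos δ = 20.8 × cos 47.41° = 14.1 m.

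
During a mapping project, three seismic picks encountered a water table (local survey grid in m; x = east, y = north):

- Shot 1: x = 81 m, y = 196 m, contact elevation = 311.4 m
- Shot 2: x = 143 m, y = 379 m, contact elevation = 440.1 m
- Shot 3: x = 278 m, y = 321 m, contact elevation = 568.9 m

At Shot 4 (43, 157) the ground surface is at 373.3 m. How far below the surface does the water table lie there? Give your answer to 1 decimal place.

Let the plane be z = a·x + b·y + c.
Shot 2−Shot 1: 62a + 183b = 128.7;  Shot 3−Shot 1: 197a + 125b = 257.5.
Solving gives a = 1.09660, b = 0.33175.
Then c = 311.4 − a·81 − b·196 = 157.55.
At (43, 157): z_contact = 47.15 + 52.08 + 157.55 = 256.79 m.
Depth below ground = 373.3 − 256.79 = 116.5 m.

116.5 m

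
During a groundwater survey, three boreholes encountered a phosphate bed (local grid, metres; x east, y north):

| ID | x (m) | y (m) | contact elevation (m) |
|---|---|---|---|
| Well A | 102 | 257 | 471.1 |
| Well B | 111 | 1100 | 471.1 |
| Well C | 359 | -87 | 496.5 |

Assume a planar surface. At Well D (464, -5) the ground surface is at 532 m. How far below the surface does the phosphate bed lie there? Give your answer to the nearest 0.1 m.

25.4 m

Two edge vectors: Well A→Well B = (9, 843, 0), Well A→Well C = (257, -344, 25.4).
Normal n = (Well A→Well B) × (Well A→Well C) = (21412.2, -228.6, -219747).
So ∂z/∂x = −n_x/n_z = 0.097440 and ∂z/∂y = −n_y/n_z = −0.001040.
Intercept c from Well A: 471.1 − 9.94 + 0.27 = 461.43.
At (464, -5): z_contact = 45.21 + 0.01 + 461.43 = 506.65 m.
Depth below ground = 532 − 506.65 = 25.4 m.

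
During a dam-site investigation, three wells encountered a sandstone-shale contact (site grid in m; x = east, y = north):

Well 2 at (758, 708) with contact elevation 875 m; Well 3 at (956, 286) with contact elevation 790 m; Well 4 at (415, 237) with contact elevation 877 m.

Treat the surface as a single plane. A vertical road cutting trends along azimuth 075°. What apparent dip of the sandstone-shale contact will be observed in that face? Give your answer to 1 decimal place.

Let the plane be z = a·x + b·y + c.
Well 3−Well 2: 198a − 422b = −85;  Well 4−Well 2: −343a − 471b = 2.
Solving gives a = −0.17176, b = 0.12083.
Unit vector along 075° is (sin 75°, cos 75°) = (0.9659, 0.2588).
Slope in that direction = a·(0.9659) + b·(0.2588) = −0.13463.
Apparent dip = arctan|0.13463| = 7.7° (true dip is 11.9°, so apparent ≤ true as expected).

7.7°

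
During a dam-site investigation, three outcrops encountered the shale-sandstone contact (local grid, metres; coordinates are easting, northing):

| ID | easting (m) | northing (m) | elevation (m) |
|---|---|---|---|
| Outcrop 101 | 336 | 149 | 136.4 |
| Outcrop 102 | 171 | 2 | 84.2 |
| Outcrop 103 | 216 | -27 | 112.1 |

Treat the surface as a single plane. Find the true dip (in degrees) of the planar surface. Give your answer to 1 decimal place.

Let the plane be z = a·easting + b·northing + c.
Outcrop 102−Outcrop 101: −165a − 147b = −52.2;  Outcrop 103−Outcrop 101: −120a − 176b = −24.3.
Solving gives a = 0.49255, b = −0.19776.
Gradient magnitude |∇z| = √(a² + b²) = √(0.24261 + 0.03911) = 0.53077.
True dip = arctan(0.53077) = 28.0°, dipping toward WNW (azimuth ≈ 292°).

28.0°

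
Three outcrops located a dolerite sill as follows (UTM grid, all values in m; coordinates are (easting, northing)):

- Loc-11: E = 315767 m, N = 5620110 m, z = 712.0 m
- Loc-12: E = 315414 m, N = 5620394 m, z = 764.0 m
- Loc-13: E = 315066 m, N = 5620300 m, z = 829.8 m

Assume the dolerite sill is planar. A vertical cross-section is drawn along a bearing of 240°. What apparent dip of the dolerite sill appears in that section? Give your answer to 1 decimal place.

9.9°

Let the plane be z = a·E + b·N + c.
Loc-12−Loc-11: −353a + 284b = 52;  Loc-13−Loc-11: −701a + 190b = 117.8.
Solving gives a = −0.17858, b = −0.03887.
Unit vector along 240° is (sin 240°, cos 240°) = (-0.8660, -0.5000).
Slope in that direction = a·(-0.8660) + b·(-0.5000) = 0.17409.
Apparent dip = arctan|0.17409| = 9.9° (true dip is 10.4°, so apparent ≤ true as expected).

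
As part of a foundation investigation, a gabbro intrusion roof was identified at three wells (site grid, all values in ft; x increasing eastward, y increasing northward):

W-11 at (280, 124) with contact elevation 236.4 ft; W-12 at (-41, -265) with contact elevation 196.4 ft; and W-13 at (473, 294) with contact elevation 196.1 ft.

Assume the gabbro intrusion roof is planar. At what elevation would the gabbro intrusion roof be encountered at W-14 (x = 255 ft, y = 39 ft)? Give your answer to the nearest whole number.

178 ft

Two edge vectors: W-11→W-12 = (-321, -389, -40), W-11→W-13 = (193, 170, -40.3).
Normal n = (W-11→W-12) × (W-11→W-13) = (22476.7, -20656.3, 20507).
So ∂z/∂x = −n_x/n_z = −1.09605 and ∂z/∂y = −n_y/n_z = 1.00728.
Intercept c from W-11: 236.4 + 306.89 − 124.90 = 418.39.
At (255, 39): z = −279.5 + 39.3 + 418.39 = 178.2 ft.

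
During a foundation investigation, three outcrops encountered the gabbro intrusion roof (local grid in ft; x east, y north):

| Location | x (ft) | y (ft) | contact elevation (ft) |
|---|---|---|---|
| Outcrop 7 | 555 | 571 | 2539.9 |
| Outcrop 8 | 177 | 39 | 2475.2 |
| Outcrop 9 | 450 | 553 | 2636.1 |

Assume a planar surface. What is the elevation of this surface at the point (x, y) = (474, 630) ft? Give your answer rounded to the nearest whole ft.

2678 ft

Two edge vectors: Outcrop 7→Outcrop 8 = (-378, -532, -64.7), Outcrop 7→Outcrop 9 = (-105, -18, 96.2).
Normal n = (Outcrop 7→Outcrop 8) × (Outcrop 7→Outcrop 9) = (-52343, 43157.1, -49056).
So ∂z/∂x = −n_x/n_z = −1.06701 and ∂z/∂y = −n_y/n_z = 0.87975.
Intercept c from Outcrop 7: 2539.9 + 592.19 − 502.34 = 2629.75.
At (474, 630): z = −505.8 + 554.2 + 2629.75 = 2678.2 ft.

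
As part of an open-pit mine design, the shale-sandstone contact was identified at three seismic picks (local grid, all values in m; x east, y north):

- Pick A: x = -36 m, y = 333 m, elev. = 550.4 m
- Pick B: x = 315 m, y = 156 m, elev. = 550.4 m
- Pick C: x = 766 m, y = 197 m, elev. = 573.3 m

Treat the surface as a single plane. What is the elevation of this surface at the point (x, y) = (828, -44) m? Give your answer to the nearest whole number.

Two edge vectors: Pick A→Pick B = (351, -177, 0), Pick A→Pick C = (802, -136, 22.9).
Normal n = (Pick A→Pick B) × (Pick A→Pick C) = (-4053.3, -8037.9, 94218).
So ∂z/∂x = −n_x/n_z = 0.04302 and ∂z/∂y = −n_y/n_z = 0.08531.
Intercept c from Pick A: 550.4 + 1.55 − 28.41 = 523.54.
At (828, -44): z = 35.6 − 3.8 + 523.54 = 555.4 m.

555 m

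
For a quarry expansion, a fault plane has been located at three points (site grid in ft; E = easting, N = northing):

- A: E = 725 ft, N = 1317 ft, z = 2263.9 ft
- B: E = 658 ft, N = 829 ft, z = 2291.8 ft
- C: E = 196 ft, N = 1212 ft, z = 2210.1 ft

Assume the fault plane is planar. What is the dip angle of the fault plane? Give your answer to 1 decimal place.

Two edge vectors: A→B = (-67, -488, 27.9), A→C = (-529, -105, -53.8).
Normal n = (A→B) × (A→C) = (29183.9, -18363.7, -251117).
So ∂z/∂E = −n_x/n_z = 0.11622 and ∂z/∂N = −n_y/n_z = −0.07313.
Gradient magnitude |∇z| = √(a² + b²) = √(0.01351 + 0.00535) = 0.13731.
True dip = arctan(0.13731) = 7.8°, dipping toward WNW (azimuth ≈ 302°).

7.8°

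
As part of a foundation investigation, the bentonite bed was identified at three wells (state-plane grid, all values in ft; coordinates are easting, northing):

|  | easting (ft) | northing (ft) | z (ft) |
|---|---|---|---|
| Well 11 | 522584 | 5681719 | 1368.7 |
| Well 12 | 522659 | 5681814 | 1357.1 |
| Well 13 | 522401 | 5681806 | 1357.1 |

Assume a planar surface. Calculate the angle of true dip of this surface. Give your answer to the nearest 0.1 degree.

7.1°

Let the plane be z = a·easting + b·northing + c.
Well 12−Well 11: 75a + 95b = −11.6;  Well 13−Well 11: −183a + 87b = −11.6.
Solving gives a = 0.00388, b = −0.12517.
Gradient magnitude |∇z| = √(a² + b²) = √(0.00002 + 0.01567) = 0.12523.
True dip = arctan(0.12523) = 7.1°, dipping toward N (azimuth ≈ 358°).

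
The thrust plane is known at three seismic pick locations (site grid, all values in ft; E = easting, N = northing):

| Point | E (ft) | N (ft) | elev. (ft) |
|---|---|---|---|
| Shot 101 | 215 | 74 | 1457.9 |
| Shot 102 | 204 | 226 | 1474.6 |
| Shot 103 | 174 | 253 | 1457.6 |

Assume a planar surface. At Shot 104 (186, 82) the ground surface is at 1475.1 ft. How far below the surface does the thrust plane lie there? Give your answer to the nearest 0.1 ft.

36.6 ft

Two edge vectors: Shot 101→Shot 102 = (-11, 152, 16.7), Shot 101→Shot 103 = (-41, 179, -0.3).
Normal n = (Shot 101→Shot 102) × (Shot 101→Shot 103) = (-3034.9, -688, 4263).
So ∂z/∂E = −n_x/n_z = 0.71192 and ∂z/∂N = −n_y/n_z = 0.16139.
Intercept c from Shot 101: 1457.9 − 153.06 − 11.94 = 1292.90.
At (186, 82): z_contact = 132.42 + 13.23 + 1292.90 = 1438.55 ft.
Depth below ground = 1475.1 − 1438.55 = 36.6 ft.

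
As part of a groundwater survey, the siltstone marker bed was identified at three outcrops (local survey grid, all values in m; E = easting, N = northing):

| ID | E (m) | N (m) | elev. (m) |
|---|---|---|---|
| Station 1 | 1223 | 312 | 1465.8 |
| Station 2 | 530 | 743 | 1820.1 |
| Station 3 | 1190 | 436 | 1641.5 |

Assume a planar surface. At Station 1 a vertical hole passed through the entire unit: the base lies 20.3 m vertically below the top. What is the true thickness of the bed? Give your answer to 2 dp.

Let the plane be z = a·E + b·N + c.
Station 2−Station 1: −693a + 431b = 354.3;  Station 3−Station 1: −33a + 124b = 175.7.
Solving gives a = 0.44337, b = 1.53493.
|∇z| = √(a²+b²) = 1.59768, so dip δ = arctan(1.59768) = 57.96°.
True thickness = vertical thickness × cos δ = 20.3 × cos 57.96° = 10.77 m.

10.77 m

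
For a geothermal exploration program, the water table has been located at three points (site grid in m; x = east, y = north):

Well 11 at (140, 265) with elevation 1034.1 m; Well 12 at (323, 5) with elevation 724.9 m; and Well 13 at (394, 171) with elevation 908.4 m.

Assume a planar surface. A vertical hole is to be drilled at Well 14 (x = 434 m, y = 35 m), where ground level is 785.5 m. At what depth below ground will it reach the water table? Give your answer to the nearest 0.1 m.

34.7 m

Let the plane be z = a·x + b·y + c.
Well 12−Well 11: 183a − 260b = −309.2;  Well 13−Well 11: 254a − 94b = −125.7.
Solving gives a = −0.07407, b = 1.13710.
Then c = 1034.1 − a·140 − b·265 = 743.14.
At (434, 35): z_contact = −32.14 + 39.80 + 743.14 = 750.79 m.
Depth below ground = 785.5 − 750.79 = 34.7 m.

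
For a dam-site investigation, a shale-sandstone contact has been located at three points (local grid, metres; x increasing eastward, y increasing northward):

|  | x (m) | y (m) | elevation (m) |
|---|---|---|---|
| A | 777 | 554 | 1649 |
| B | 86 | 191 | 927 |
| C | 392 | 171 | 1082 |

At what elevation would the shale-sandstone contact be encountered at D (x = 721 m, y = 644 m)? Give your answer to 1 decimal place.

Two edge vectors: A→B = (-691, -363, -722), A→C = (-385, -383, -567).
Normal n = (A→B) × (A→C) = (-70705, -113827, 124898).
So ∂z/∂x = −n_x/n_z = 0.56610 and ∂z/∂y = −n_y/n_z = 0.91136.
Intercept c from A: 1649 − 439.86 − 504.89 = 704.25.
At (721, 644): z = 408.2 + 586.9 + 704.25 = 1699.3 m.

1699.3 m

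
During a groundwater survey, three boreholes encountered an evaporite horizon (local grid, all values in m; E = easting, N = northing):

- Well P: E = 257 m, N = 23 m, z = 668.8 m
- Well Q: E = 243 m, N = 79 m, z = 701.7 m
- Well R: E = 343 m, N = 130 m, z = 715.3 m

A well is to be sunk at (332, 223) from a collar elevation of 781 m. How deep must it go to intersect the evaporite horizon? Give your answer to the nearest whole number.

Let the plane be z = a·E + b·N + c.
Well Q−Well P: −14a + 56b = 32.9;  Well R−Well P: 86a + 107b = 46.5.
Solving gives a = −0.14512, b = 0.55122.
Then c = 668.8 − a·257 − b·23 = 693.42.
At (332, 223): z_contact = −48.2 + 122.9 + 693.42 = 768.2 m.
Depth below ground = 781 − 768.2 = 13 m.

13 m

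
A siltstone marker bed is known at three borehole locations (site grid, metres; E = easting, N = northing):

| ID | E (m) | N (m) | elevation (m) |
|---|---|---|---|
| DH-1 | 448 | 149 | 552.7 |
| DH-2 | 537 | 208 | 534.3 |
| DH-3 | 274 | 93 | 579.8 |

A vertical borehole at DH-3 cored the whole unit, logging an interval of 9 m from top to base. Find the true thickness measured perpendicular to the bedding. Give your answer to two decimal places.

8.85 m

Two edge vectors: DH-1→DH-2 = (89, 59, -18.4), DH-1→DH-3 = (-174, -56, 27.1).
Normal n = (DH-1→DH-2) × (DH-1→DH-3) = (568.5, 789.7, 5282).
So ∂z/∂E = −n_x/n_z = −0.10763 and ∂z/∂N = −n_y/n_z = −0.14951.
|∇z| = √(a²+b²) = 0.18422, so dip δ = arctan(0.18422) = 10.44°.
True thickness = vertical thickness × cos δ = 9 × cos 10.44° = 8.85 m.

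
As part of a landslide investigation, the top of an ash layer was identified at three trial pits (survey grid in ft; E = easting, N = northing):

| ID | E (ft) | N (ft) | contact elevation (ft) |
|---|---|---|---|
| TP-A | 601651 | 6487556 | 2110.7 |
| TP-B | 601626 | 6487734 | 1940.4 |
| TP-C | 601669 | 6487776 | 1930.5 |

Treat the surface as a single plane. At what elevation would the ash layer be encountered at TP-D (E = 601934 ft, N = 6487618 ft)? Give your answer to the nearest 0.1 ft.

2232.0 ft

Two edge vectors: TP-A→TP-B = (-25, 178, -170.3), TP-A→TP-C = (18, 220, -180.2).
Normal n = (TP-A→TP-B) × (TP-A→TP-C) = (5390.4, -7570.4, -8704).
So ∂z/∂E = −n_x/n_z = 0.619301471 and ∂z/∂N = −n_y/n_z = −0.869761029.
Intercept c from TP-A: 2110.7 − 372603.35 + 5642623.38 = 5272130.74.
At (601934, 6487618): z = 372778.6 − 5642677.3 + 5272130.74 = 2232.0 ft.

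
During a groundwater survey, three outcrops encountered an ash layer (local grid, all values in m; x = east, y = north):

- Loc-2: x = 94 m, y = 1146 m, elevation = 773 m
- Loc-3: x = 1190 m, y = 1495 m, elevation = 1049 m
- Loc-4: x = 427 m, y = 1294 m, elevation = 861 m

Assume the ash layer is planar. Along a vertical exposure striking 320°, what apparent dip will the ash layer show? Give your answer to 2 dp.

3.78°

Let the plane be z = a·x + b·y + c.
Loc-3−Loc-2: 1096a + 349b = 276;  Loc-4−Loc-2: 333a + 148b = 88.
Solving gives a = 0.22039, b = 0.09871.
Unit vector along 320° is (sin 320°, cos 320°) = (-0.6428, 0.7660).
Slope in that direction = a·(-0.6428) + b·(0.7660) = −0.06604.
Apparent dip = arctan|0.06604| = 3.78° (true dip is 13.6°, so apparent ≤ true as expected).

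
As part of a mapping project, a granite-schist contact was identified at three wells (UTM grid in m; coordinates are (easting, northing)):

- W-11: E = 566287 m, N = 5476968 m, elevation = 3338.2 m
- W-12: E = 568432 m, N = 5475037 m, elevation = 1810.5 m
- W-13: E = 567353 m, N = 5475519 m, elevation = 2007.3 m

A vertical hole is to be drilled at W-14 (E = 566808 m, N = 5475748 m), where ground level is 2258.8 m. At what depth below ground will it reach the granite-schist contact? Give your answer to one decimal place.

Let the plane be z = a·E + b·N + c.
W-12−W-11: 2145a − 1931b = −1527.7;  W-13−W-11: 1066a − 1449b = −1330.9.
Solving gives a = 0.339472724, b = 1.168238733.
Then c = 3338.2 − a·566287 − b·5476968 = −6587306.95.
At (566808, 5475748): z_contact = 192415.86 + 6396980.90 − 6587306.95 = 2089.81 m.
Depth below ground = 2258.8 − 2089.81 = 169.0 m.

169.0 m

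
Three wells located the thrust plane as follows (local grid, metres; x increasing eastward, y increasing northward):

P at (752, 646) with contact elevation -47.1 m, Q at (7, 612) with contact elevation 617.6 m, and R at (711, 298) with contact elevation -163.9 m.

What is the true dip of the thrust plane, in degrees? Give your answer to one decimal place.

Two edge vectors: P→Q = (-745, -34, 664.7), P→R = (-41, -348, -116.8).
Normal n = (P→Q) × (P→R) = (235286.8, -114268.7, 257866).
So ∂z/∂x = −n_x/n_z = −0.91244 and ∂z/∂y = −n_y/n_z = 0.44313.
Gradient magnitude |∇z| = √(a² + b²) = √(0.83254 + 0.19637) = 1.01435.
True dip = arctan(1.01435) = 45.4°, dipping toward ESE (azimuth ≈ 116°).

45.4°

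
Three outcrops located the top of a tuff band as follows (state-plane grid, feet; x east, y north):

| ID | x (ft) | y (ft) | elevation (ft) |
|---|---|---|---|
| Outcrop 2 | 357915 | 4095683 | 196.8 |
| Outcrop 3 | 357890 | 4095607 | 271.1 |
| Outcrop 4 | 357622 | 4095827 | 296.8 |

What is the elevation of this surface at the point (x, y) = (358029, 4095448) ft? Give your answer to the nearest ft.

291 ft

Let the plane be z = a·x + b·y + c.
Outcrop 3−Outcrop 2: −25a − 76b = 74.3;  Outcrop 4−Outcrop 2: −293a + 144b = 100.
Solving gives a = −0.70740683, b = −0.74493196.
Then c = 196.8 − a·357915 − b·4095683 = 3304393.49.
At (358029, 4095448): z = −253272.2 − 3050830.1 + 3304393.49 = 291.2 ft.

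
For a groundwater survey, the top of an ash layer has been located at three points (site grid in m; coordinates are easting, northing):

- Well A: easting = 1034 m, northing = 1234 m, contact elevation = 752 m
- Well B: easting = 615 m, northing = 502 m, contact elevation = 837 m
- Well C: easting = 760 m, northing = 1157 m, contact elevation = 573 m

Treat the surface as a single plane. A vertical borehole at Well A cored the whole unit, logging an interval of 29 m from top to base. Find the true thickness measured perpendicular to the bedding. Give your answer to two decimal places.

20.46 m

Two edge vectors: Well A→Well B = (-419, -732, 85), Well A→Well C = (-274, -77, -179).
Normal n = (Well A→Well B) × (Well A→Well C) = (137573, -98291, -168305).
So ∂z/∂easting = −n_x/n_z = 0.81740 and ∂z/∂northing = −n_y/n_z = −0.58401.
|∇z| = √(a²+b²) = 1.00459, so dip δ = arctan(1.00459) = 45.13°.
True thickness = vertical thickness × cos δ = 29 × cos 45.13° = 20.46 m.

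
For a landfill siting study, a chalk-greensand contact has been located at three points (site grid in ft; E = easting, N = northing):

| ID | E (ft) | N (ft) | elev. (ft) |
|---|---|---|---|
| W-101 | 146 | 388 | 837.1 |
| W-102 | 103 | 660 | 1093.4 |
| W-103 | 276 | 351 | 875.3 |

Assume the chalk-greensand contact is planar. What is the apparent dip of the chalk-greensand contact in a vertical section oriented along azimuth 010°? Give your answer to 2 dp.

Let the plane be z = a·E + b·N + c.
W-102−W-101: −43a + 272b = 256.3;  W-103−W-101: 130a − 37b = 38.2.
Solving gives a = 0.58851, b = 1.03532.
Unit vector along 010° is (sin 10°, cos 10°) = (0.1736, 0.9848).
Slope in that direction = a·(0.1736) + b·(0.9848) = 1.12178.
Apparent dip = arctan|1.12178| = 48.28° (true dip is 50.0°, so apparent ≤ true as expected).

48.28°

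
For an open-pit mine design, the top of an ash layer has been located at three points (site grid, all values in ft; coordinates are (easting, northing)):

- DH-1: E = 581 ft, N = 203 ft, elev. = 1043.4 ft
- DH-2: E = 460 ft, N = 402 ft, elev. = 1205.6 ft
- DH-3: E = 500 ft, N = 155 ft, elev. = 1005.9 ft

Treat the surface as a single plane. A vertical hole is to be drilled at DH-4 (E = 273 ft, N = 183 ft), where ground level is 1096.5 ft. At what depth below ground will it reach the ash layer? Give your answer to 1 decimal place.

Let the plane be z = a·E + b·N + c.
DH-2−DH-1: −121a + 199b = 162.2;  DH-3−DH-1: −81a − 48b = −37.5.
Solving gives a = −0.01474, b = 0.80612.
Then c = 1043.4 − a·581 − b·203 = 888.32.
At (273, 183): z_contact = −4.02 + 147.52 + 888.32 = 1031.82 ft.
Depth below ground = 1096.5 − 1031.82 = 64.7 ft.

64.7 ft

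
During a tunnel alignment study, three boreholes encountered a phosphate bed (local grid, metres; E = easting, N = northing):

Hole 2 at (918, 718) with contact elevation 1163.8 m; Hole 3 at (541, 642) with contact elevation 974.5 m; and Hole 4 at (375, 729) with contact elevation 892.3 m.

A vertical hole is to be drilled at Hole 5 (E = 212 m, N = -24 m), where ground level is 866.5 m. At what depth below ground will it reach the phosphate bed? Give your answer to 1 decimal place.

Two edge vectors: Hole 2→Hole 3 = (-377, -76, -189.3), Hole 2→Hole 4 = (-543, 11, -271.5).
Normal n = (Hole 2→Hole 3) × (Hole 2→Hole 4) = (22716.3, 434.4, -45415).
So ∂z/∂E = −n_x/n_z = 0.50019 and ∂z/∂N = −n_y/n_z = 0.00957.
Intercept c from Hole 2: 1163.8 − 459.18 − 6.87 = 697.75.
At (212, -24): z_contact = 106.04 − 0.23 + 697.75 = 803.57 m.
Depth below ground = 866.5 − 803.57 = 62.9 m.

62.9 m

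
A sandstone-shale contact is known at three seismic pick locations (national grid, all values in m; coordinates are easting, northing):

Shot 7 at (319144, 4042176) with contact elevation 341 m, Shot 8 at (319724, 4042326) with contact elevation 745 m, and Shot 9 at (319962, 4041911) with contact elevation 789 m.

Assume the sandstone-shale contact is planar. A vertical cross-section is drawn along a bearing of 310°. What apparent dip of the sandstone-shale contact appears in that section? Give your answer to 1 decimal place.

17.7°

Let the plane be z = a·easting + b·northing + c.
Shot 8−Shot 7: 580a + 150b = 404;  Shot 9−Shot 7: 818a − 265b = 448.
Solving gives a = 0.63046, b = 0.25554.
Unit vector along 310° is (sin 310°, cos 310°) = (-0.7660, 0.6428).
Slope in that direction = a·(-0.7660) + b·(0.6428) = −0.31870.
Apparent dip = arctan|0.31870| = 17.7° (true dip is 34.2°, so apparent ≤ true as expected).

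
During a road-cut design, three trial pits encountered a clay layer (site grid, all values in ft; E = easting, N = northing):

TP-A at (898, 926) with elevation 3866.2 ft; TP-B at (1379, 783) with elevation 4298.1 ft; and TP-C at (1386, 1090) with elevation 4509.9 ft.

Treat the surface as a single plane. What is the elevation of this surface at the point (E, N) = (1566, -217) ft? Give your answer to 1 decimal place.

Let the plane be z = a·E + b·N + c.
TP-B−TP-A: 481a − 143b = 431.9;  TP-C−TP-A: 488a + 164b = 643.7.
Solving gives a = 1.095600, b = 0.664921.
Then c = 3866.2 − a·898 − b·926 = 2266.63.
At (1566, -217): z = 1715.7 − 144.3 + 2266.63 = 3838.1 ft.

3838.1 ft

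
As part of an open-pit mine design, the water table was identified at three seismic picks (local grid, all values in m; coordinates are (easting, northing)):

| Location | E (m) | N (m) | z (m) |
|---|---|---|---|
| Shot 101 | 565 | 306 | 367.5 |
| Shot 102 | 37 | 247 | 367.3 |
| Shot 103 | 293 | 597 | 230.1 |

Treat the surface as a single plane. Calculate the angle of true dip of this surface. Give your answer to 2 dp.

Let the plane be z = a·E + b·N + c.
Shot 102−Shot 101: −528a − 59b = −0.2;  Shot 103−Shot 101: −272a + 291b = −137.4.
Solving gives a = 0.04811, b = −0.42719.
Gradient magnitude |∇z| = √(a² + b²) = √(0.00231 + 0.18249) = 0.42989.
True dip = arctan(0.42989) = 23.26°, dipping toward N (azimuth ≈ 354°).

23.26°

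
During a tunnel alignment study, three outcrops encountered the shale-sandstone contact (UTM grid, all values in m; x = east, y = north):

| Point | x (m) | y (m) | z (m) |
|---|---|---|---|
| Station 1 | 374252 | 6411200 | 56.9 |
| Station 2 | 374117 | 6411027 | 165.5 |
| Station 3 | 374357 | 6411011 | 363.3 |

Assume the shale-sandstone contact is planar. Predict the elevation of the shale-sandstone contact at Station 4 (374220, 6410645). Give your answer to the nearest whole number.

704 m

Two edge vectors: Station 1→Station 2 = (-135, -173, 108.6), Station 1→Station 3 = (105, -189, 306.4).
Normal n = (Station 1→Station 2) × (Station 1→Station 3) = (-32481.8, 52767, 43680).
So ∂z/∂x = −n_x/n_z = 0.74363095 and ∂z/∂y = −n_y/n_z = −1.20803571.
Intercept c from Station 1: 56.9 − 278305.37 + 7744958.57 = 7466710.10.
At (374220, 6410645): z = 278281.6 − 7744288.1 + 7466710.10 = 703.6 m.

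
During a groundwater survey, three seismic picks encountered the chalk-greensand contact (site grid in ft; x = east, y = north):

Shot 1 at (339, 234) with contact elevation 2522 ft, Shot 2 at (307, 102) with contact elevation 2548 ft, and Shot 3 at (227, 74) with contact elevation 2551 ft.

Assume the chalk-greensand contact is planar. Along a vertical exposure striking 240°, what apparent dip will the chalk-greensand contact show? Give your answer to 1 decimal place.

4.2°

Let the plane be z = a·x + b·y + c.
Shot 2−Shot 1: −32a − 132b = 26;  Shot 3−Shot 1: −112a − 160b = 29.
Solving gives a = 0.03435, b = −0.20530.
Unit vector along 240° is (sin 240°, cos 240°) = (-0.8660, -0.5000).
Slope in that direction = a·(-0.8660) + b·(-0.5000) = 0.07290.
Apparent dip = arctan|0.07290| = 4.2° (true dip is 11.8°, so apparent ≤ true as expected).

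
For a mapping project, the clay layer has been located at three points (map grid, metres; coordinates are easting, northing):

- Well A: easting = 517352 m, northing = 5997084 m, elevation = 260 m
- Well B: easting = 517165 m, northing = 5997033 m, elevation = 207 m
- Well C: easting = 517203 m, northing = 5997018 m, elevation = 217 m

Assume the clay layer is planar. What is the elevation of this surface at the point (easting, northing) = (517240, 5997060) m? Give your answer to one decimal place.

228.5 m

Let the plane be z = a·easting + b·northing + c.
Well B−Well A: −187a − 51b = −53;  Well C−Well A: −149a − 66b = −43.
Solving gives a = 0.275142315, b = 0.030360531.
Then c = 260 − a·517352 − b·5997084 = −324160.08.
At (517240, 5997060): z = 142314.6 + 182073.9 − 324160.08 = 228.5 m.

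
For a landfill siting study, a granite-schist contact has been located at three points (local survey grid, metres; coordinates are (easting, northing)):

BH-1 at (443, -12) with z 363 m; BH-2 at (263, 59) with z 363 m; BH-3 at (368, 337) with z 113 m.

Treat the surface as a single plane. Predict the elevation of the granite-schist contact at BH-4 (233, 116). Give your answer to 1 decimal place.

Let the plane be z = a·E + b·N + c.
BH-2−BH-1: −180a + 71b = 0;  BH-3−BH-1: −75a + 349b = −250.
Solving gives a = −0.30872, b = −0.78268.
Then c = 363 − a·443 − b·-12 = 490.37.
At (233, 116): z = −71.9 − 90.8 + 490.37 = 327.6 m.

327.6 m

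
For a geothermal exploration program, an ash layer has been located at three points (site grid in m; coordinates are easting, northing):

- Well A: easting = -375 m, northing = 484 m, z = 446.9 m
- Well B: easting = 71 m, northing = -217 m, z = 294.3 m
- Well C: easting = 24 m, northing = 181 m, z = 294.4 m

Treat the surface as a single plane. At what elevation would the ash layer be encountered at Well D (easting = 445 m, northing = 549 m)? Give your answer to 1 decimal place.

99.6 m

Two edge vectors: Well A→Well B = (446, -701, -152.6), Well A→Well C = (399, -303, -152.5).
Normal n = (Well A→Well B) × (Well A→Well C) = (60664.7, 7127.6, 144561).
So ∂z/∂easting = −n_x/n_z = −0.41965 and ∂z/∂northing = −n_y/n_z = −0.04931.
Intercept c from Well A: 446.9 − 157.37 + 23.86 = 313.40.
At (445, 549): z = −186.7 − 27.1 + 313.40 = 99.6 m.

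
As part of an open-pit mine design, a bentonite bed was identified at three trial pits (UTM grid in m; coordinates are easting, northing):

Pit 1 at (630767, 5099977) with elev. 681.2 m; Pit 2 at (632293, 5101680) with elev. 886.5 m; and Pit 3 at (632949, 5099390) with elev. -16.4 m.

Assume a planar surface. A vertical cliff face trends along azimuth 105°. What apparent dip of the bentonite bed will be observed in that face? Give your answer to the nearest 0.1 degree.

Two edge vectors: Pit 1→Pit 2 = (1526, 1703, 205.3), Pit 1→Pit 3 = (2182, -587, -697.6).
Normal n = (Pit 1→Pit 2) × (Pit 1→Pit 3) = (-1067501.7, 1512502.2, -4611708).
So ∂z/∂easting = −n_x/n_z = −0.23148 and ∂z/∂northing = −n_y/n_z = 0.32797.
Unit vector along 105° is (sin 105°, cos 105°) = (0.9659, -0.2588).
Slope in that direction = a·(0.9659) + b·(-0.2588) = −0.30847.
Apparent dip = arctan|0.30847| = 17.1° (true dip is 21.9°, so apparent ≤ true as expected).

17.1°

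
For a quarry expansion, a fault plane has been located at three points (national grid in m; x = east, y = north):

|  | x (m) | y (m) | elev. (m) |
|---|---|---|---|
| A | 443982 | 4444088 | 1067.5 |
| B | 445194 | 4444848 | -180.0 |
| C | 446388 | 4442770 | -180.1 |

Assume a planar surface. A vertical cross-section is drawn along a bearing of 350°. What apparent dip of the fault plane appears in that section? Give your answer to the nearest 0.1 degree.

16.5°

Let the plane be z = a·x + b·y + c.
B−A: 1212a + 760b = −1247.5;  C−A: 2406a − 1318b = −1247.6.
Solving gives a = −0.75668, b = −0.43474.
Unit vector along 350° is (sin 350°, cos 350°) = (-0.1736, 0.9848).
Slope in that direction = a·(-0.1736) + b·(0.9848) = −0.29673.
Apparent dip = arctan|0.29673| = 16.5° (true dip is 41.1°, so apparent ≤ true as expected).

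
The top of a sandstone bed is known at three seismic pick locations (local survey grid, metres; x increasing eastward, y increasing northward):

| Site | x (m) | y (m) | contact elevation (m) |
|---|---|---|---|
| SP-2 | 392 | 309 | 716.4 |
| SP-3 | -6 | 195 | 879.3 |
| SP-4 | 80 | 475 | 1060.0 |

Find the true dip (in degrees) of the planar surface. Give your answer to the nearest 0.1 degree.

Two edge vectors: SP-2→SP-3 = (-398, -114, 162.9), SP-2→SP-4 = (-312, 166, 343.6).
Normal n = (SP-2→SP-3) × (SP-2→SP-4) = (-66211.8, 85928, -101636).
So ∂z/∂x = −n_x/n_z = −0.65146 and ∂z/∂y = −n_y/n_z = 0.84545.
Gradient magnitude |∇z| = √(a² + b²) = √(0.42440 + 0.71478) = 1.06733.
True dip = arctan(1.06733) = 46.9°, dipping toward SE (azimuth ≈ 142°).

46.9°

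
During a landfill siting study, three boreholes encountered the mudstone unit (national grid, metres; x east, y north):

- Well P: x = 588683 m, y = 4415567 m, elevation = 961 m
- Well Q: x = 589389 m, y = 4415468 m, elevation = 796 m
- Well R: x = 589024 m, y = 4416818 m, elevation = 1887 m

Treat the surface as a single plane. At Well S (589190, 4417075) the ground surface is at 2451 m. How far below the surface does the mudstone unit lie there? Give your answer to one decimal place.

Let the plane be z = a·x + b·y + c.
Well Q−Well P: 706a − 99b = −165;  Well R−Well P: 341a + 1251b = 926.
Solving gives a = −0.125131275, b = 0.774316359.
Then c = 961 − a·588683 − b·4415567 = −3344422.11.
At (589190, 4417075): z_contact = −73726.10 + 3420213.43 − 3344422.11 = 2065.23 m.
Depth below ground = 2451 − 2065.23 = 385.8 m.

385.8 m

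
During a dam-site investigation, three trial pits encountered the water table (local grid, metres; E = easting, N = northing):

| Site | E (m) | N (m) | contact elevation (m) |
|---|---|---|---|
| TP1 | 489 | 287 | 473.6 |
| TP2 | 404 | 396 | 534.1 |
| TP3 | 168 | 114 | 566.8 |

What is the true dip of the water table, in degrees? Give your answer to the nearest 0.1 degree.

25.4°

Let the plane be z = a·E + b·N + c.
TP2−TP1: −85a + 109b = 60.5;  TP3−TP1: −321a − 173b = 93.2.
Solving gives a = −0.41505, b = 0.23139.
Gradient magnitude |∇z| = √(a² + b²) = √(0.17226 + 0.05354) = 0.47519.
True dip = arctan(0.47519) = 25.4°, dipping toward ESE (azimuth ≈ 119°).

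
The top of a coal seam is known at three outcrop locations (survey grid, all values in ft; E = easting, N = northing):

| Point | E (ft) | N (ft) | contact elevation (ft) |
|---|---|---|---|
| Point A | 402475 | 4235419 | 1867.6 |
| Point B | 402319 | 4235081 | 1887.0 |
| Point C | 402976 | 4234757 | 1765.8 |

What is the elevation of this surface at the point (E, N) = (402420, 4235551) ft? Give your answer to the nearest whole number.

Let the plane be z = a·E + b·N + c.
Point B−Point A: −156a − 338b = 19.4;  Point C−Point A: 501a − 662b = −101.8.
Solving gives a = −0.17332893, b = 0.02260152.
Then c = 1867.6 − a·402475 − b·4235419 = −24098.74.
At (402420, 4235551): z = −69751.0 + 95729.9 − 24098.74 = 1880.1 ft.

1880 ft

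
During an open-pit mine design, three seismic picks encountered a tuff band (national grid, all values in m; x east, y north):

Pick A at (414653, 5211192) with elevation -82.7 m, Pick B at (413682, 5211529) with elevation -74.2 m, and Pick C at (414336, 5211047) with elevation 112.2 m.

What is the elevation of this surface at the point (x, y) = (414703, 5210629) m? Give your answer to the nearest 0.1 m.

327.9 m

Two edge vectors: Pick A→Pick B = (-971, 337, 8.5), Pick A→Pick C = (-317, -145, 194.9).
Normal n = (Pick A→Pick B) × (Pick A→Pick C) = (66913.8, 186553.4, 247624).
So ∂z/∂x = −n_x/n_z = −0.270223403 and ∂z/∂y = −n_y/n_z = −0.753373663.
Intercept c from Pick A: -82.7 + 112048.94 + 3925974.81 = 4037941.05.
At (414703, 5210629): z = −112062.5 − 3925550.7 + 4037941.05 = 327.9 m.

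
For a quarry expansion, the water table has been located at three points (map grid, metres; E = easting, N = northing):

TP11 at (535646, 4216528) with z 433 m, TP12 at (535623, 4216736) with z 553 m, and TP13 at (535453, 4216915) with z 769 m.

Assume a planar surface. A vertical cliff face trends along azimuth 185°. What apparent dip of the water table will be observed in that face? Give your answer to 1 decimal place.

23.1°

Let the plane be z = a·E + b·N + c.
TP12−TP11: −23a + 208b = 120;  TP13−TP11: −193a + 387b = 336.
Solving gives a = −0.75050, b = 0.49393.
Unit vector along 185° is (sin 185°, cos 185°) = (-0.0872, -0.9962).
Slope in that direction = a·(-0.0872) + b·(-0.9962) = −0.42664.
Apparent dip = arctan|0.42664| = 23.1° (true dip is 41.9°, so apparent ≤ true as expected).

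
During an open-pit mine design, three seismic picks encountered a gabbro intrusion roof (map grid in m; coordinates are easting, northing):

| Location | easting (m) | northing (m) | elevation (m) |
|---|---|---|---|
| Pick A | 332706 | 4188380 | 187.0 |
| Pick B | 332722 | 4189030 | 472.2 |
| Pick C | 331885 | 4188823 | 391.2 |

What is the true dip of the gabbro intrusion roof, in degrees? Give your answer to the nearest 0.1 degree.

Two edge vectors: Pick A→Pick B = (16, 650, 285.2), Pick A→Pick C = (-821, 443, 204.2).
Normal n = (Pick A→Pick B) × (Pick A→Pick C) = (6386.4, -237416.4, 540738).
So ∂z/∂easting = −n_x/n_z = −0.01181 and ∂z/∂northing = −n_y/n_z = 0.43906.
Gradient magnitude |∇z| = √(a² + b²) = √(0.00014 + 0.19277) = 0.43922.
True dip = arctan(0.43922) = 23.7°, dipping toward S (azimuth ≈ 178°).

23.7°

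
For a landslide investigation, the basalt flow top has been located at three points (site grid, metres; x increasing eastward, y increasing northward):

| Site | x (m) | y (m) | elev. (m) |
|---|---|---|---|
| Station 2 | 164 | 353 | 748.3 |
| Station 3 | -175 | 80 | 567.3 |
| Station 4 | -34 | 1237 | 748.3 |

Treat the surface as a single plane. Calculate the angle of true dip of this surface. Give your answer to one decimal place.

24.9°

Let the plane be z = a·x + b·y + c.
Station 3−Station 2: −339a − 273b = −181;  Station 4−Station 2: −198a + 884b = 0.
Solving gives a = 0.45233, b = 0.10131.
Gradient magnitude |∇z| = √(a² + b²) = √(0.20461 + 0.01026) = 0.46354.
True dip = arctan(0.46354) = 24.9°, dipping toward WSW (azimuth ≈ 257°).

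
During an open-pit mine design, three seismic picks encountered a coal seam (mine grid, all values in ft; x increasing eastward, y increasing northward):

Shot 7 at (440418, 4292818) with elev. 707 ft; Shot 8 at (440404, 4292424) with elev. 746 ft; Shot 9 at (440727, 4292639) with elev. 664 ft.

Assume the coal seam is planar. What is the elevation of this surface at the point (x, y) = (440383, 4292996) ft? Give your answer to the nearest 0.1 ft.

Two edge vectors: Shot 7→Shot 8 = (-14, -394, 39), Shot 7→Shot 9 = (309, -179, -43).
Normal n = (Shot 7→Shot 8) × (Shot 7→Shot 9) = (23923, 11449, 124252).
So ∂z/∂x = −n_x/n_z = −0.192536136 and ∂z/∂y = −n_y/n_z = −0.092143386.
Intercept c from Shot 7: 707 + 84796.38 + 395554.79 = 481058.17.
At (440383, 4292996): z = −84789.6 − 395571.2 + 481058.17 = 697.3 ft.

697.3 ft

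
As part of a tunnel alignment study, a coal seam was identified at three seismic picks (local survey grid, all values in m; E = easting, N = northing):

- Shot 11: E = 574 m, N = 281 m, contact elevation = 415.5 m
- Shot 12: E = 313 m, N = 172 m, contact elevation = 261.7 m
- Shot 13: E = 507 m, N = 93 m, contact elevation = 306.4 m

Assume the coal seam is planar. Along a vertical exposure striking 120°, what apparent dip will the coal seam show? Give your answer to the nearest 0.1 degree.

7.7°

Two edge vectors: Shot 11→Shot 12 = (-261, -109, -153.8), Shot 11→Shot 13 = (-67, -188, -109.1).
Normal n = (Shot 11→Shot 12) × (Shot 11→Shot 13) = (-17022.5, -18170.5, 41765).
So ∂z/∂E = −n_x/n_z = 0.40758 and ∂z/∂N = −n_y/n_z = 0.43507.
Unit vector along 120° is (sin 120°, cos 120°) = (0.8660, -0.5000).
Slope in that direction = a·(0.8660) + b·(-0.5000) = 0.13544.
Apparent dip = arctan|0.13544| = 7.7° (true dip is 30.8°, so apparent ≤ true as expected).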